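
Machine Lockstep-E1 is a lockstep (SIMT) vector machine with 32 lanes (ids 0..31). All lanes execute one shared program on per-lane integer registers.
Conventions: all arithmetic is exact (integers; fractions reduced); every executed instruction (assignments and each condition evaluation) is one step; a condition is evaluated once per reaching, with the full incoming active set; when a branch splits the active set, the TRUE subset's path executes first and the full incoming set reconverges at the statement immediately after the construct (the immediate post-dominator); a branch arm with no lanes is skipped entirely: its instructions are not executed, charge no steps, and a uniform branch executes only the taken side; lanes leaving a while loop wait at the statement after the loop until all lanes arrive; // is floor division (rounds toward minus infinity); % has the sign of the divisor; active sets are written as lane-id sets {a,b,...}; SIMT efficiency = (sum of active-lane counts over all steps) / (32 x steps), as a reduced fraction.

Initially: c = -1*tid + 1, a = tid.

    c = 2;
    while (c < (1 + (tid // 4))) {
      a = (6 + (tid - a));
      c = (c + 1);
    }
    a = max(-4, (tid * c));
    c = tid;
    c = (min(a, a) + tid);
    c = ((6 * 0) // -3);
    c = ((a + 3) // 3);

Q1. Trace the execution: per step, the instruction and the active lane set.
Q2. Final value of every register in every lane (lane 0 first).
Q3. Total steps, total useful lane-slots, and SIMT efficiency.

step 0: c <- 2                       {0,1,2,3,4,5,6,7,8,9,10,11,12,13,14,15,16,17,18,19,20,21,22,23,24,25,26,27,28,29,30,31}
step 1: eval (c < (1 + (tid // 4)))  {0,1,2,3,4,5,6,7,8,9,10,11,12,13,14,15,16,17,18,19,20,21,22,23,24,25,26,27,28,29,30,31}
step 2: a <- (6 + (tid - a))         {8,9,10,11,12,13,14,15,16,17,18,19,20,21,22,23,24,25,26,27,28,29,30,31}
step 3: c <- (c + 1)                 {8,9,10,11,12,13,14,15,16,17,18,19,20,21,22,23,24,25,26,27,28,29,30,31}
step 4: eval (c < (1 + (tid // 4)))  {8,9,10,11,12,13,14,15,16,17,18,19,20,21,22,23,24,25,26,27,28,29,30,31}
step 5: a <- (6 + (tid - a))         {12,13,14,15,16,17,18,19,20,21,22,23,24,25,26,27,28,29,30,31}
step 6: c <- (c + 1)                 {12,13,14,15,16,17,18,19,20,21,22,23,24,25,26,27,28,29,30,31}
step 7: eval (c < (1 + (tid // 4)))  {12,13,14,15,16,17,18,19,20,21,22,23,24,25,26,27,28,29,30,31}
step 8: a <- (6 + (tid - a))         {16,17,18,19,20,21,22,23,24,25,26,27,28,29,30,31}
step 9: c <- (c + 1)                 {16,17,18,19,20,21,22,23,24,25,26,27,28,29,30,31}
step 10: eval (c < (1 + (tid // 4)))  {16,17,18,19,20,21,22,23,24,25,26,27,28,29,30,31}
step 11: a <- (6 + (tid - a))         {20,21,22,23,24,25,26,27,28,29,30,31}
step 12: c <- (c + 1)                 {20,21,22,23,24,25,26,27,28,29,30,31}
step 13: eval (c < (1 + (tid // 4)))  {20,21,22,23,24,25,26,27,28,29,30,31}
step 14: a <- (6 + (tid - a))         {24,25,26,27,28,29,30,31}
step 15: c <- (c + 1)                 {24,25,26,27,28,29,30,31}
step 16: eval (c < (1 + (tid // 4)))  {24,25,26,27,28,29,30,31}
step 17: a <- (6 + (tid - a))         {28,29,30,31}
step 18: c <- (c + 1)                 {28,29,30,31}
step 19: eval (c < (1 + (tid // 4)))  {28,29,30,31}
step 20: a <- max(-4, (tid * c))      {0,1,2,3,4,5,6,7,8,9,10,11,12,13,14,15,16,17,18,19,20,21,22,23,24,25,26,27,28,29,30,31}
step 21: c <- tid                     {0,1,2,3,4,5,6,7,8,9,10,11,12,13,14,15,16,17,18,19,20,21,22,23,24,25,26,27,28,29,30,31}
step 22: c <- (min(a, a) + tid)       {0,1,2,3,4,5,6,7,8,9,10,11,12,13,14,15,16,17,18,19,20,21,22,23,24,25,26,27,28,29,30,31}
step 23: c <- ((6 * 0) // -3)         {0,1,2,3,4,5,6,7,8,9,10,11,12,13,14,15,16,17,18,19,20,21,22,23,24,25,26,27,28,29,30,31}
step 24: c <- ((a + 3) // 3)          {0,1,2,3,4,5,6,7,8,9,10,11,12,13,14,15,16,17,18,19,20,21,22,23,24,25,26,27,28,29,30,31}

Answer: 25 steps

c: 1,1,2,3,3,4,5,5,9,10,11,12,17,18,19,21,27,29,31,32,41,43,45,47,57,59,61,64,75,78,81,83
a: 0,2,4,6,8,10,12,14,24,27,30,33,48,52,56,60,80,85,90,95,120,126,132,138,168,175,182,189,224,232,240,248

steps = 25; useful = 476; efficiency = 476/800 = 119/200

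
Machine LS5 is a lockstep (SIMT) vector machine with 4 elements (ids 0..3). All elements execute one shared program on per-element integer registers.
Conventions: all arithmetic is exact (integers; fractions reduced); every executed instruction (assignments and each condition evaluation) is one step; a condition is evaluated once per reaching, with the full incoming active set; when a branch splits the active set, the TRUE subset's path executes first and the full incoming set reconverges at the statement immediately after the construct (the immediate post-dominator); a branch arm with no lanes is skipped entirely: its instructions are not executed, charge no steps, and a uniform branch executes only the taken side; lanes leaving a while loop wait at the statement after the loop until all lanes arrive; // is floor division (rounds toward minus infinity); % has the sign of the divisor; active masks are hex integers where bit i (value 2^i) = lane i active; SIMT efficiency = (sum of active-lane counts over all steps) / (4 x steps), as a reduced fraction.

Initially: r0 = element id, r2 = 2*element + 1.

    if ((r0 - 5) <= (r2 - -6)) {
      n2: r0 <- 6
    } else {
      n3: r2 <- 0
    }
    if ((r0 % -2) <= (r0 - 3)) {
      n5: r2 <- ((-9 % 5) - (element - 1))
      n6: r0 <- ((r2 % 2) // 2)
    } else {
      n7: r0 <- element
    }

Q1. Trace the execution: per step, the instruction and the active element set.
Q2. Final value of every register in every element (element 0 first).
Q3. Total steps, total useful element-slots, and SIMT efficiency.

step 0: eval ((r0 - 5) <= (r2 - -6)) 0xf
step 1: r0 <- 6                      0xf
step 2: eval ((r0 % -2) <= (r0 - 3)) 0xf
step 3: r2 <- ((-9 % 5) - (element - 1)) 0xf
step 4: r0 <- ((r2 % 2) // 2)        0xf

Answer: 5 steps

r0: 0,0,0,0
r2: 2,1,0,-1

steps = 5; useful = 20; efficiency = 20/20 = 1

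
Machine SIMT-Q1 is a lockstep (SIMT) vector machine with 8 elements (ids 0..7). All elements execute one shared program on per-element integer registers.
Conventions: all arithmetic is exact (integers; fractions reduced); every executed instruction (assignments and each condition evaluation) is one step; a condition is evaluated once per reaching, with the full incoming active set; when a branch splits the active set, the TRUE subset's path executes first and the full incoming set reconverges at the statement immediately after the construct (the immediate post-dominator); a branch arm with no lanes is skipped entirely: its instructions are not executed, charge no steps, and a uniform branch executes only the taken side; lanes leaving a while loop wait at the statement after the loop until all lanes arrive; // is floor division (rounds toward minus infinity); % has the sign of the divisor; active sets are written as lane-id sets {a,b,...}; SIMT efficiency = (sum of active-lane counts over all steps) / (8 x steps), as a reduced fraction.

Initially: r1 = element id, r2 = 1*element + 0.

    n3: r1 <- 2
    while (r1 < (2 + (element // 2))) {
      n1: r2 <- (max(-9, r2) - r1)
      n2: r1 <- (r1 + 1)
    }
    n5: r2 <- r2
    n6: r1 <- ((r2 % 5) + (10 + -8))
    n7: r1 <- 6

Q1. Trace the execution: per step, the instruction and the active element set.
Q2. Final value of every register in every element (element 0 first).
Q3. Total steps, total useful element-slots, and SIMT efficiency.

step 0: r1 <- 2                      {0,1,2,3,4,5,6,7}
step 1: eval (r1 < (2 + (element // 2))) {0,1,2,3,4,5,6,7}
step 2: r2 <- (max(-9, r2) - r1)     {2,3,4,5,6,7}
step 3: r1 <- (r1 + 1)               {2,3,4,5,6,7}
step 4: eval (r1 < (2 + (element // 2))) {2,3,4,5,6,7}
step 5: r2 <- (max(-9, r2) - r1)     {4,5,6,7}
step 6: r1 <- (r1 + 1)               {4,5,6,7}
step 7: eval (r1 < (2 + (element // 2))) {4,5,6,7}
step 8: r2 <- (max(-9, r2) - r1)     {6,7}
step 9: r1 <- (r1 + 1)               {6,7}
step 10: eval (r1 < (2 + (element // 2))) {6,7}
step 11: r2 <- r2                     {0,1,2,3,4,5,6,7}
step 12: r1 <- ((r2 % 5) + (10 + -8)) {0,1,2,3,4,5,6,7}
step 13: r1 <- 6                      {0,1,2,3,4,5,6,7}

Answer: 14 steps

r1: 6,6,6,6,6,6,6,6
r2: 0,1,0,1,-1,0,-3,-2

steps = 14; useful = 76; efficiency = 76/112 = 19/28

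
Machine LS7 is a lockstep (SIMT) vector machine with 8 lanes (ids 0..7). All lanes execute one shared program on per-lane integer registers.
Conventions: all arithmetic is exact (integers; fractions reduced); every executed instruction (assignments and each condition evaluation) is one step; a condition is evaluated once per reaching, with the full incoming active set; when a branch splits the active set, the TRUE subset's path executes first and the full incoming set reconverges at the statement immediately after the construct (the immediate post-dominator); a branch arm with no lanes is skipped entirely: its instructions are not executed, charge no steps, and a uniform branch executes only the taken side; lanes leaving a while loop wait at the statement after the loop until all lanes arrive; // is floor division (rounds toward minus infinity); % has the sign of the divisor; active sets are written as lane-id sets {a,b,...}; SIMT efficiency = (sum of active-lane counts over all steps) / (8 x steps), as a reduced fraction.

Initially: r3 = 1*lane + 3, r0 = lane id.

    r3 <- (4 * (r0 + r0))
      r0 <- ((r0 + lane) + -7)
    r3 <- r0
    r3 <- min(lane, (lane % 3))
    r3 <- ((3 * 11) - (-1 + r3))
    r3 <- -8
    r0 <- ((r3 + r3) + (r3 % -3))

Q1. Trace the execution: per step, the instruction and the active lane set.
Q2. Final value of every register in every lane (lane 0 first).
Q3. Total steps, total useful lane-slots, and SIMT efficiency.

step 0: r3 <- (4 * (r0 + r0))        {0,1,2,3,4,5,6,7}
step 1: r0 <- ((r0 + lane) + -7)     {0,1,2,3,4,5,6,7}
step 2: r3 <- r0                     {0,1,2,3,4,5,6,7}
step 3: r3 <- min(lane, (lane % 3))  {0,1,2,3,4,5,6,7}
step 4: r3 <- ((3 * 11) - (-1 + r3)) {0,1,2,3,4,5,6,7}
step 5: r3 <- -8                     {0,1,2,3,4,5,6,7}
step 6: r0 <- ((r3 + r3) + (r3 % -3)) {0,1,2,3,4,5,6,7}

Answer: 7 steps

r3: -8,-8,-8,-8,-8,-8,-8,-8
r0: -18,-18,-18,-18,-18,-18,-18,-18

steps = 7; useful = 56; efficiency = 56/56 = 1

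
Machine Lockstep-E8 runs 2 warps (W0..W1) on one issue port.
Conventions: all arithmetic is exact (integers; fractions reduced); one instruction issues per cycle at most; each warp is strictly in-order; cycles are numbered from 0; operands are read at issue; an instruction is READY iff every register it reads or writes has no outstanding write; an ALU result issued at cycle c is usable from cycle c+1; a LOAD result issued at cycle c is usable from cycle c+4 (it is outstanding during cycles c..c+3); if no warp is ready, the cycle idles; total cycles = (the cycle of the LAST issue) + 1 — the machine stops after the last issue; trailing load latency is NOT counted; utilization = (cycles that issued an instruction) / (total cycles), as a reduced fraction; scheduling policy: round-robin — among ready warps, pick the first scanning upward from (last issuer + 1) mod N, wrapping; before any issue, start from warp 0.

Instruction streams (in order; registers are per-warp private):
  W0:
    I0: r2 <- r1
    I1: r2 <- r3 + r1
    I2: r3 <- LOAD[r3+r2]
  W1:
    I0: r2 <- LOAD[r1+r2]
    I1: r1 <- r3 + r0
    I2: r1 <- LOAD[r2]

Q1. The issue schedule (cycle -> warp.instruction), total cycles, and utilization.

cycle 0: W0.I0
cycle 1: W1.I0
cycle 2: W0.I1
cycle 3: W1.I1
cycle 4: W0.I2
cycle 5: W1.I2

Answer: 6 cycles, utilization 1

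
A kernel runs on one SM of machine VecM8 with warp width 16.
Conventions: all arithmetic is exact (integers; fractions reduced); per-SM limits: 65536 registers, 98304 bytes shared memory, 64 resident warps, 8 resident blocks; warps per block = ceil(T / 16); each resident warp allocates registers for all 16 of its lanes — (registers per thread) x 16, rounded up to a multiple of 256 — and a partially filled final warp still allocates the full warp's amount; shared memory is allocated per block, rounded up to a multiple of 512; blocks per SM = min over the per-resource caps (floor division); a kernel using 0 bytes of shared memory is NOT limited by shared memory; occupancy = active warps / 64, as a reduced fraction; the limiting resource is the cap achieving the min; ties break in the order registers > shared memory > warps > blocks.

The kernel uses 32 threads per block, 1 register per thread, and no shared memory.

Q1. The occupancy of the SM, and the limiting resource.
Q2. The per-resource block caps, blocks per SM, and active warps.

Answer: occupancy 1/4, limited by blocks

registers: 128 blocks
shared memory: no limit (kernel uses none)
warps: 32 blocks
blocks: 8 blocks

Answer: 8 blocks, 16 active warps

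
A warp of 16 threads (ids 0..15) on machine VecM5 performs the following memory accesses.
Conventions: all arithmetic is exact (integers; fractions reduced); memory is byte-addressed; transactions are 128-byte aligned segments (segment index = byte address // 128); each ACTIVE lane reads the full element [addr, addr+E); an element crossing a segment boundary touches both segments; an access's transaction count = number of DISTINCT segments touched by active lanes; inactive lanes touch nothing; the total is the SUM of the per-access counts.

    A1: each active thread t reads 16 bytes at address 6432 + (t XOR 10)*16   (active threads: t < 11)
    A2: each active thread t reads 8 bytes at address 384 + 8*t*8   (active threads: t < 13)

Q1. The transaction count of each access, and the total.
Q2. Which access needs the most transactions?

A1: 3 transactions
A2: 7 transactions

Answer: 3,7; total 10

Answer: A2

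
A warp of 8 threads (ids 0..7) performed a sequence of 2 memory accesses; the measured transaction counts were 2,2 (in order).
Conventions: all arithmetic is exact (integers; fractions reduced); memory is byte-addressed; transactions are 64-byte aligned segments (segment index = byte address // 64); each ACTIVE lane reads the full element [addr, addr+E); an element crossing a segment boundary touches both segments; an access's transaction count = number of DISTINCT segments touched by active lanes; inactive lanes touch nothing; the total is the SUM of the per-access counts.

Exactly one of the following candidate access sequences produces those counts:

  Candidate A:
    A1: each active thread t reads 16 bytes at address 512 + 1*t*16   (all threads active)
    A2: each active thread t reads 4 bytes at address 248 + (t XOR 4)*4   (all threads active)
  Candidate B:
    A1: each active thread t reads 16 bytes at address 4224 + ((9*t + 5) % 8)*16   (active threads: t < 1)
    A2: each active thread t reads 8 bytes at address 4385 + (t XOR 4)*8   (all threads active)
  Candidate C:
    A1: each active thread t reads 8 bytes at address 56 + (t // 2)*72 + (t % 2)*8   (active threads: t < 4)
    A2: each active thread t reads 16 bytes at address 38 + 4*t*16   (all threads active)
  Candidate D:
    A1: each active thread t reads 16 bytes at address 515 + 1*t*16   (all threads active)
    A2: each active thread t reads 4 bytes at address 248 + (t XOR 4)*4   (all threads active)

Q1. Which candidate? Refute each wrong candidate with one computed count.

B: A1 gives 1 transaction, not 2
C: A1 gives 3 transactions, not 2
D: A1 gives 3 transactions, not 2
A: all counts match (2,2)

Answer: A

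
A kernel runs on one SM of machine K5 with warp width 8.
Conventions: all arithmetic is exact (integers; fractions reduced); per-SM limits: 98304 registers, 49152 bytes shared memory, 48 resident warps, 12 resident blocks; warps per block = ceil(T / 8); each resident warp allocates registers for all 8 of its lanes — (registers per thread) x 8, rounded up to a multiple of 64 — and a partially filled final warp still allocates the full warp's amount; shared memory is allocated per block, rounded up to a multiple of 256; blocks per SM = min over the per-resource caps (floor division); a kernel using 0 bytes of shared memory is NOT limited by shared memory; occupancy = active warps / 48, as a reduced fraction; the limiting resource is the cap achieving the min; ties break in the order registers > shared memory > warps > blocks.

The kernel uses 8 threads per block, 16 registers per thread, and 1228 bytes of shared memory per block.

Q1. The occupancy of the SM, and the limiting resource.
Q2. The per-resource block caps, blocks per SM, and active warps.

Answer: occupancy 1/4, limited by blocks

registers: 768 blocks
shared memory: 38 blocks
warps: 48 blocks
blocks: 12 blocks

Answer: 12 blocks, 12 active warps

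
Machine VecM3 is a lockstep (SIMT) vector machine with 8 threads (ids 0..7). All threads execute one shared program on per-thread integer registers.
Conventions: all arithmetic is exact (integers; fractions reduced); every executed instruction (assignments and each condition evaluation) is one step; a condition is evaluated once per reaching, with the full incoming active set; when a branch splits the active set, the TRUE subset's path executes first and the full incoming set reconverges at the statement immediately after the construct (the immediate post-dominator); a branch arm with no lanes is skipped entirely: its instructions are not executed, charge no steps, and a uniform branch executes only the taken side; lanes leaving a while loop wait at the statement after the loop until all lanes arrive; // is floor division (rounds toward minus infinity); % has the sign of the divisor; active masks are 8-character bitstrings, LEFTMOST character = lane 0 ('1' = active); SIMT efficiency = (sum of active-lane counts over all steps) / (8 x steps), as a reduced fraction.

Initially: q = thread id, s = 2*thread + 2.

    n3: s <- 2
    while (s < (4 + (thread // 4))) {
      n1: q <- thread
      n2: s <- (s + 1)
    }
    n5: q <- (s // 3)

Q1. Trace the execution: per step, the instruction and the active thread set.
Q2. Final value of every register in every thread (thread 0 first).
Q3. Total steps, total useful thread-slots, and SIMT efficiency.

step 0: s <- 2                       11111111
step 1: eval (s < (4 + (thread // 4))) 11111111
step 2: q <- thread                  11111111
step 3: s <- (s + 1)                 11111111
step 4: eval (s < (4 + (thread // 4))) 11111111
step 5: q <- thread                  11111111
step 6: s <- (s + 1)                 11111111
step 7: eval (s < (4 + (thread // 4))) 11111111
step 8: q <- thread                  00001111
step 9: s <- (s + 1)                 00001111
step 10: eval (s < (4 + (thread // 4))) 00001111
step 11: q <- (s // 3)                11111111

Answer: 12 steps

q: 1,1,1,1,1,1,1,1
s: 4,4,4,4,5,5,5,5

steps = 12; useful = 84; efficiency = 84/96 = 7/8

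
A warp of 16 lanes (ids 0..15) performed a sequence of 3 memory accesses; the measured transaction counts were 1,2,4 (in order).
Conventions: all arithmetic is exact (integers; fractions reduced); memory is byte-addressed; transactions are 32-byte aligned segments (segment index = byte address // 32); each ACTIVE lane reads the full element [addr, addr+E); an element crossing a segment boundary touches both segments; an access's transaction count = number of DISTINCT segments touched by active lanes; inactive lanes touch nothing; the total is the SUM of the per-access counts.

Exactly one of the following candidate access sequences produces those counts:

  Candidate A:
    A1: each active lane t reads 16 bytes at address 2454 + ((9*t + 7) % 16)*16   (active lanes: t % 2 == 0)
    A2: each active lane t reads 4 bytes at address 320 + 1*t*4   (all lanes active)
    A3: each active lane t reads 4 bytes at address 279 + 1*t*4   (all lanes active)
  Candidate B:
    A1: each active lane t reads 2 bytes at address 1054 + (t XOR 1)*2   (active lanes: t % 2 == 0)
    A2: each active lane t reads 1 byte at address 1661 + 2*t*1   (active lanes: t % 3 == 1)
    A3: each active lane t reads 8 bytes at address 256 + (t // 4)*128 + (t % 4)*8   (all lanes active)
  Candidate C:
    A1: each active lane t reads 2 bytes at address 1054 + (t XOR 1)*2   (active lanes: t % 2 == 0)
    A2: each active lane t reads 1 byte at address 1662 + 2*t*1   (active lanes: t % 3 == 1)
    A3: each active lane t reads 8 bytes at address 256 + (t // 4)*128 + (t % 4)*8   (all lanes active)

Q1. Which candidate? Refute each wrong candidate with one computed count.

A: A1 gives 8 transactions, not 1
C: A2 gives 1 transaction, not 2
B: all counts match (1,2,4)

Answer: B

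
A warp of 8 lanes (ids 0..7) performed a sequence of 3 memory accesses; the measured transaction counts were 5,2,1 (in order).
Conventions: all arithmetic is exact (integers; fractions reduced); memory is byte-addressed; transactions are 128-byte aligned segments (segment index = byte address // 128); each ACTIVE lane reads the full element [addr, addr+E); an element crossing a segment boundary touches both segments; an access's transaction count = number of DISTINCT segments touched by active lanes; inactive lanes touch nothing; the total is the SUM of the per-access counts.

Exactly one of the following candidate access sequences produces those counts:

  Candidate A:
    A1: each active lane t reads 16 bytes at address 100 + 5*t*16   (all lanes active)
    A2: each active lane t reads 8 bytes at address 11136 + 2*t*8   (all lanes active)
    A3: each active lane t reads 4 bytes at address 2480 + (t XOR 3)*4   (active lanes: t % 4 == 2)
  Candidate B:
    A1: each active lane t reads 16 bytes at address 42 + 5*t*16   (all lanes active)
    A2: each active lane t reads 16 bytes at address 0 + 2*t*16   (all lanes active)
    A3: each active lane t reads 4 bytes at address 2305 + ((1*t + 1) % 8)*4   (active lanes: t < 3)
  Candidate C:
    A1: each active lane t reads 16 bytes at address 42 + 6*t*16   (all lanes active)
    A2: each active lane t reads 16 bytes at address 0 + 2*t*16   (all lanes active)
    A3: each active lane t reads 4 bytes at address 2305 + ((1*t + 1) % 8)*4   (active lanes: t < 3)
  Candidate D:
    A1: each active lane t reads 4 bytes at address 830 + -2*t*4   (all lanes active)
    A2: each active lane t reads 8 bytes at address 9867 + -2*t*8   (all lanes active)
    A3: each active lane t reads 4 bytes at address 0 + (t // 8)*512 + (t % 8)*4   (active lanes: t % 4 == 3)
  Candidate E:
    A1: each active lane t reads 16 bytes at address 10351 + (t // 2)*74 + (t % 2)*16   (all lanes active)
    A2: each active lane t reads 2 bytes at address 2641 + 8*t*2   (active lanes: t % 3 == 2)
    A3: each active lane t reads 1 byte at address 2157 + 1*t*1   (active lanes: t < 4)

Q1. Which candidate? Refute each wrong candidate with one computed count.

A: A1 gives 6 transactions, not 5
C: A1 gives 6 transactions, not 5
D: A1 gives 1 transaction, not 5
E: A1 gives 3 transactions, not 5
B: all counts match (5,2,1)

Answer: B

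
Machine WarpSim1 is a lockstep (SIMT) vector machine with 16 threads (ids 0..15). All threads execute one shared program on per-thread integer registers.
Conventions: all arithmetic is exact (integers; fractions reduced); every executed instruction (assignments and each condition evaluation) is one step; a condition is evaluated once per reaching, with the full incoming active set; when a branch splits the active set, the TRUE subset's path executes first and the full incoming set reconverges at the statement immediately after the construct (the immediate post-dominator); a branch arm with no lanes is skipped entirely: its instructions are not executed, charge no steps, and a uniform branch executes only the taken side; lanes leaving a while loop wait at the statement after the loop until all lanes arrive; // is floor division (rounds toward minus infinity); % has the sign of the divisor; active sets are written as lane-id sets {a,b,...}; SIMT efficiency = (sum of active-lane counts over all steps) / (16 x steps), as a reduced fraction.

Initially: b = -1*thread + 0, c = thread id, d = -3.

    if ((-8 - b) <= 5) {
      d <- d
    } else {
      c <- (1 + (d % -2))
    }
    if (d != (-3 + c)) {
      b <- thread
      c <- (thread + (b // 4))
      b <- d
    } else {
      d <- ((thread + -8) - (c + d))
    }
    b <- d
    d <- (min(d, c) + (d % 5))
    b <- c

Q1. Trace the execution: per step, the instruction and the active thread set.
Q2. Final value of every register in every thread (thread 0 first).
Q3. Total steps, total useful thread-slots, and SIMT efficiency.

step 0: eval ((-8 - b) <= 5)         {0,1,2,3,4,5,6,7,8,9,10,11,12,13,14,15}
step 1: d <- d                       {0,1,2,3,4,5,6,7,8,9,10,11,12,13}
step 2: c <- (1 + (d % -2))          {14,15}
step 3: eval (d != (-3 + c))         {0,1,2,3,4,5,6,7,8,9,10,11,12,13,14,15}
step 4: b <- thread                  {1,2,3,4,5,6,7,8,9,10,11,12,13}
step 5: c <- (thread + (b // 4))     {1,2,3,4,5,6,7,8,9,10,11,12,13}
step 6: b <- d                       {1,2,3,4,5,6,7,8,9,10,11,12,13}
step 7: d <- ((thread + -8) - (c + d)) {0,14,15}
step 8: b <- d                       {0,1,2,3,4,5,6,7,8,9,10,11,12,13,14,15}
step 9: d <- (min(d, c) + (d % 5))   {0,1,2,3,4,5,6,7,8,9,10,11,12,13,14,15}
step 10: b <- c                       {0,1,2,3,4,5,6,7,8,9,10,11,12,13,14,15}

Answer: 11 steps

b: 0,1,2,3,5,6,7,8,10,11,12,13,15,16,0,0
c: 0,1,2,3,5,6,7,8,10,11,12,13,15,16,0,0
d: -5,-1,-1,-1,-1,-1,-1,-1,-1,-1,-1,-1,-1,-1,4,0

steps = 11; useful = 138; efficiency = 138/176 = 69/88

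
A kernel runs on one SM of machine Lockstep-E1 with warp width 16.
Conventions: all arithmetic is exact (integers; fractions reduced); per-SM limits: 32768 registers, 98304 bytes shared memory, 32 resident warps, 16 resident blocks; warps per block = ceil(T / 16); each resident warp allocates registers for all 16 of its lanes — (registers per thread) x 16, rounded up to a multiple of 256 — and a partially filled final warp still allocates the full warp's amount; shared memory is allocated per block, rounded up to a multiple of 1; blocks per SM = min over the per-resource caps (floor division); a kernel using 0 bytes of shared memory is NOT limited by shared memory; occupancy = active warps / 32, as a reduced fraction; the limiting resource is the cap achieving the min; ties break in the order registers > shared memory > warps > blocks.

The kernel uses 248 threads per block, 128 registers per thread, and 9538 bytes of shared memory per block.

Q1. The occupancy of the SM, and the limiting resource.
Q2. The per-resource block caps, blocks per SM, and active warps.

Answer: occupancy 1/2, limited by registers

registers: 1 block
shared memory: 10 blocks
warps: 2 blocks
blocks: 16 blocks

Answer: 1 block, 16 active warps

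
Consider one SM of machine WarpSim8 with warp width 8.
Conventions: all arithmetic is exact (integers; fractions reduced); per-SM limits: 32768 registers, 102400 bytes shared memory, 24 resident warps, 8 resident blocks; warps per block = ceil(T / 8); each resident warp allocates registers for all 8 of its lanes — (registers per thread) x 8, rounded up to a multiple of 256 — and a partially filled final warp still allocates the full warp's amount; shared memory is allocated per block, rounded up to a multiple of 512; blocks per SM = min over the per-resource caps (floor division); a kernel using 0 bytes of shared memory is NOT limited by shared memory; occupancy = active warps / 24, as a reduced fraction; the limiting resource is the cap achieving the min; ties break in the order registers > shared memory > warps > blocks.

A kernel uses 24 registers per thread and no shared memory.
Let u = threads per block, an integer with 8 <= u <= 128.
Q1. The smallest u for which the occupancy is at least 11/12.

Answer: u = 17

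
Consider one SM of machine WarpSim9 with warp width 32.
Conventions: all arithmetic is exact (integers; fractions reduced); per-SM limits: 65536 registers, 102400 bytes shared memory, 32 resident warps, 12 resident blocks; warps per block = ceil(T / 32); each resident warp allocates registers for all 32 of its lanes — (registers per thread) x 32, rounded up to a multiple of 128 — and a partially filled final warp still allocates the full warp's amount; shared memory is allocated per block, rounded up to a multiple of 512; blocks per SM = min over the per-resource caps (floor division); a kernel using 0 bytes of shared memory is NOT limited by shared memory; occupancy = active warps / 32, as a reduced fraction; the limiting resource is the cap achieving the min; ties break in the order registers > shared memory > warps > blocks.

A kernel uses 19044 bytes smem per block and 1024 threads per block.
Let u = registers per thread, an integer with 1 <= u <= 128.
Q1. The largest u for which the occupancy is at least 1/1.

Answer: u = 64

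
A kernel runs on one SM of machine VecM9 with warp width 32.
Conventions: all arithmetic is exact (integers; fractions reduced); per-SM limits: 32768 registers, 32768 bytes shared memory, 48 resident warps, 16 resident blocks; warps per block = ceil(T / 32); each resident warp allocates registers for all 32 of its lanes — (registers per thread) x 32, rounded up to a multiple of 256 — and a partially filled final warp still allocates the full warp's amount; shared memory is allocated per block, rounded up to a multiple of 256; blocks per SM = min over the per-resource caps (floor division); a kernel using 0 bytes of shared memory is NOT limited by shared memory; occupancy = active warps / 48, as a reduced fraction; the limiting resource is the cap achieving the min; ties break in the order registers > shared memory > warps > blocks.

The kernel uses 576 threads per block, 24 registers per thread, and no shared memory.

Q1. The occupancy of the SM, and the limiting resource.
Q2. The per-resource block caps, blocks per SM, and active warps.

Answer: occupancy 3/4, limited by registers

registers: 2 blocks
shared memory: no limit (kernel uses none)
warps: 2 blocks
blocks: 16 blocks

Answer: 2 blocks, 36 active warps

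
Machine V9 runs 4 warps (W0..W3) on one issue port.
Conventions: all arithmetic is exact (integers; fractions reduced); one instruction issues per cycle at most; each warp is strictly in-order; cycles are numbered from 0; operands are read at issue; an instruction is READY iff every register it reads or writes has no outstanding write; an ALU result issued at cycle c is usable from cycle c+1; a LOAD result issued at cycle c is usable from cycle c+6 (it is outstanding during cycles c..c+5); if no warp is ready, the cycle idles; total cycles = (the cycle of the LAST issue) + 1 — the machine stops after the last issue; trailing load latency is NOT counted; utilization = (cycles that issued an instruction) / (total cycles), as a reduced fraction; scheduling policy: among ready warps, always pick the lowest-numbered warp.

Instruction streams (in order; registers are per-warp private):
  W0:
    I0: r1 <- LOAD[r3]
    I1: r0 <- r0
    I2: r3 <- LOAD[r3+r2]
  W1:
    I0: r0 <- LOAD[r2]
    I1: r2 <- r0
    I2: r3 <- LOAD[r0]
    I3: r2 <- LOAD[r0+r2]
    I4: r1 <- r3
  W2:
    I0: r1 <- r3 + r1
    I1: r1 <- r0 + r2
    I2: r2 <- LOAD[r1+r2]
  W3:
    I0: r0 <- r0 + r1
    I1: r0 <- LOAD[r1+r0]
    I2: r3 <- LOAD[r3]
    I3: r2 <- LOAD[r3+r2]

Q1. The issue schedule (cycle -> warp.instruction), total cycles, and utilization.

cycle 0: W0.I0
cycle 1: W0.I1
cycle 2: W0.I2
cycle 3: W1.I0
cycle 4: W2.I0
cycle 5: W2.I1
cycle 6: W2.I2
cycle 7: W3.I0
cycle 8: W3.I1
cycle 9: W1.I1
cycle 10: W1.I2
cycle 11: W1.I3
cycle 12: W3.I2
cycle 13: idle
cycle 14: idle
cycle 15: idle
cycle 16: W1.I4
cycle 17: idle
cycle 18: W3.I3

Answer: 19 cycles, utilization 15/19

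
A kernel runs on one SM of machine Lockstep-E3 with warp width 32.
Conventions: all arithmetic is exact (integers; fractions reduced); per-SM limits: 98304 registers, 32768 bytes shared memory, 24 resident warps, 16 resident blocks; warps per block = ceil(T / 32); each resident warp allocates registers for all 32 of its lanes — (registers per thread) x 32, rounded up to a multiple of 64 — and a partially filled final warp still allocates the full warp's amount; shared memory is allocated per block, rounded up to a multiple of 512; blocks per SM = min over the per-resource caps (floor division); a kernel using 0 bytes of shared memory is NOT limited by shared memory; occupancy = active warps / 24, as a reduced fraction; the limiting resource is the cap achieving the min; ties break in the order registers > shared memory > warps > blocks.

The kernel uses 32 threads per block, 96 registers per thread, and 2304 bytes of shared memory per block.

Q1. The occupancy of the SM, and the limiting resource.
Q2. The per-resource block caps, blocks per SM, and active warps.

Answer: occupancy 1/2, limited by shared memory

registers: 32 blocks
shared memory: 12 blocks
warps: 24 blocks
blocks: 16 blocks

Answer: 12 blocks, 12 active warps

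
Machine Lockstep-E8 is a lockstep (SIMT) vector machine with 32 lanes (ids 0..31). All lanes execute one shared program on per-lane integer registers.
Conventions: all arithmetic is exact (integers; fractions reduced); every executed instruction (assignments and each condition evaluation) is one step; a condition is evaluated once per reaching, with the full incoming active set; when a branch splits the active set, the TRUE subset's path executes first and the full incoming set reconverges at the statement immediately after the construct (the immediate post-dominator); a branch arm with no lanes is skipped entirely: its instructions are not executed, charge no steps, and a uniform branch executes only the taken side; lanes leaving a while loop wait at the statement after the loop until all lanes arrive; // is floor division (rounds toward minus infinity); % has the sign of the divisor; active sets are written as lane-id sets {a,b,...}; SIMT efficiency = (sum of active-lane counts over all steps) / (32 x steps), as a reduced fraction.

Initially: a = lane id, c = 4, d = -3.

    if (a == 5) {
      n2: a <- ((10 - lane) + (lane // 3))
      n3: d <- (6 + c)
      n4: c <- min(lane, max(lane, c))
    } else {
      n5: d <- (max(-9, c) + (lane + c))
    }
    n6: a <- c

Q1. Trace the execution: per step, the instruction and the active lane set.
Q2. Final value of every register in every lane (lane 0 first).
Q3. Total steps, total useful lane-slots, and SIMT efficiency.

step 0: eval (a == 5)                {0,1,2,3,4,5,6,7,8,9,10,11,12,13,14,15,16,17,18,19,20,21,22,23,24,25,26,27,28,29,30,31}
step 1: a <- ((10 - lane) + (lane // 3)) {5}
step 2: d <- (6 + c)                 {5}
step 3: c <- min(lane, max(lane, c)) {5}
step 4: d <- (max(-9, c) + (lane + c)) {0,1,2,3,4,6,7,8,9,10,11,12,13,14,15,16,17,18,19,20,21,22,23,24,25,26,27,28,29,30,31}
step 5: a <- c                       {0,1,2,3,4,5,6,7,8,9,10,11,12,13,14,15,16,17,18,19,20,21,22,23,24,25,26,27,28,29,30,31}

Answer: 6 steps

a: 4,4,4,4,4,5,4,4,4,4,4,4,4,4,4,4,4,4,4,4,4,4,4,4,4,4,4,4,4,4,4,4
c: 4,4,4,4,4,5,4,4,4,4,4,4,4,4,4,4,4,4,4,4,4,4,4,4,4,4,4,4,4,4,4,4
d: 8,9,10,11,12,10,14,15,16,17,18,19,20,21,22,23,24,25,26,27,28,29,30,31,32,33,34,35,36,37,38,39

steps = 6; useful = 98; efficiency = 98/192 = 49/96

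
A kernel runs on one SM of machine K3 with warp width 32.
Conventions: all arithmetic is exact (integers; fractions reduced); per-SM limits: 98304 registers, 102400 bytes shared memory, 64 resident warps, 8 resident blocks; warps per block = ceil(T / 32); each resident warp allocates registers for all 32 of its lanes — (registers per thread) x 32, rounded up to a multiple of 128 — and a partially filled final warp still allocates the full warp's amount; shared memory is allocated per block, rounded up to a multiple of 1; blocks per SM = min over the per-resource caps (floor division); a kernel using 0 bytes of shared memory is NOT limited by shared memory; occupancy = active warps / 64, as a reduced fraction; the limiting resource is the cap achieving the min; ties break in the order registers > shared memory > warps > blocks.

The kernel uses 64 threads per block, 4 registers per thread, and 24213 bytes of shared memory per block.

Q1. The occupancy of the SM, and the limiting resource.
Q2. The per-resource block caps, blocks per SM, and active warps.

Answer: occupancy 1/8, limited by shared memory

registers: 384 blocks
shared memory: 4 blocks
warps: 32 blocks
blocks: 8 blocks

Answer: 4 blocks, 8 active warps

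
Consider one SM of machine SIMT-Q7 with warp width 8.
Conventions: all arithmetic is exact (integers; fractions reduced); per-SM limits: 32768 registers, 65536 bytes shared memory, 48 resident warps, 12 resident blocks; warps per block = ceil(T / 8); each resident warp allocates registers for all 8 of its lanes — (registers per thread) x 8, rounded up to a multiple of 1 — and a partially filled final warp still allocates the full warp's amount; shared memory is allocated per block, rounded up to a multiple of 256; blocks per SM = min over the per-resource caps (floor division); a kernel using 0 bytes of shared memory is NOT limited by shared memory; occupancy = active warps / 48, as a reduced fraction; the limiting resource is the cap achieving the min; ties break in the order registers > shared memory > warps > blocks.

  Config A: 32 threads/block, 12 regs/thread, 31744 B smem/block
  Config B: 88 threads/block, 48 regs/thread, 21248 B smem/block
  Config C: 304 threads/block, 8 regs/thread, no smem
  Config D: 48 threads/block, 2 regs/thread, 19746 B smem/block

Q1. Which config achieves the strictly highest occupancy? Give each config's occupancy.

occupancies: A 1/6, B 11/16, C 19/24, D 3/8

Answer: C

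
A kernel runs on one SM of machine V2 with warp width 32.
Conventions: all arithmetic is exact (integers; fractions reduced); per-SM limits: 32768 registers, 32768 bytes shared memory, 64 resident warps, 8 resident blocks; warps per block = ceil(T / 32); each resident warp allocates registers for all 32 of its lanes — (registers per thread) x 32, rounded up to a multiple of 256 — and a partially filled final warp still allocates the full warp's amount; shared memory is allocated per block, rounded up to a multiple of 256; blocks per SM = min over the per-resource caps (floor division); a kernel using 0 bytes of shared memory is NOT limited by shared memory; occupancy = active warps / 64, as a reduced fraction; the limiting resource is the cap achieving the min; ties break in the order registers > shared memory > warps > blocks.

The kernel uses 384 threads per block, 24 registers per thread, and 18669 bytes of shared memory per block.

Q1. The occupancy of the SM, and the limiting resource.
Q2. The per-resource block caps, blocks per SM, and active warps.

Answer: occupancy 3/16, limited by shared memory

registers: 3 blocks
shared memory: 1 block
warps: 5 blocks
blocks: 8 blocks

Answer: 1 block, 12 active warps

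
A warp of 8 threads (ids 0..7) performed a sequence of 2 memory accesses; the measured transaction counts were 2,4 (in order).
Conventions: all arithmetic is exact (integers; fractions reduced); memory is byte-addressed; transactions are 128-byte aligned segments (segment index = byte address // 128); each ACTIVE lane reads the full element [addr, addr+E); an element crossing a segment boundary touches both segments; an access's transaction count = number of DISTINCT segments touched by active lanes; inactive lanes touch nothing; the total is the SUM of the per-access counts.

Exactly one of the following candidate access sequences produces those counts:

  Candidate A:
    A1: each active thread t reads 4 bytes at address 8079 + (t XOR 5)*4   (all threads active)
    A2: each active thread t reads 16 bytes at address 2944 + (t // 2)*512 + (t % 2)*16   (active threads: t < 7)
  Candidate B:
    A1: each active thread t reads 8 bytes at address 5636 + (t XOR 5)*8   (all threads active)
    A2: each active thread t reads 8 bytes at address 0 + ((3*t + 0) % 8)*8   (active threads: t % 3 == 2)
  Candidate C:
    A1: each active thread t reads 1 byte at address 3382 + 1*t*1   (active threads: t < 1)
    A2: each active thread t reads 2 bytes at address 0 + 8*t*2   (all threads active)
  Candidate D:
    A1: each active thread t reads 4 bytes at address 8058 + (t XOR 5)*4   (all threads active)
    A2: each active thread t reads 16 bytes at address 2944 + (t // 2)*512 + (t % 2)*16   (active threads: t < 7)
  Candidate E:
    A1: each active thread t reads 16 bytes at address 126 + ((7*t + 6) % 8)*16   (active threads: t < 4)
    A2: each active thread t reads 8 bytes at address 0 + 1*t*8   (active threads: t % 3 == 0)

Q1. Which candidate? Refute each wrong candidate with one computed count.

A: A1 gives 1 transaction, not 2
B: A1 gives 1 transaction, not 2
C: A1 gives 1 transaction, not 2
E: A1 gives 1 transaction, not 2
D: all counts match (2,4)

Answer: D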